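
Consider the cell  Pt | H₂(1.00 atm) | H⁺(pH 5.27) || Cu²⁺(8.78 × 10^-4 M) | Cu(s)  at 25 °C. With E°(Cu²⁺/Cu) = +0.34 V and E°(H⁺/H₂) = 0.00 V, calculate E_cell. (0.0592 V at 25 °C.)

0.56 V

The Cu²⁺/Cu couple is the cathode, so E°_cell = 0.34 V; n = 2.
[H⁺] = 10^(−5.27) = 5.4 × 10^-6 M, and Q = [H⁺]^2 / ([Cu²⁺]·P(H₂)) = 3.28 × 10^-8.
E = E° − (0.0592/2) log Q = 0.34 − (0.0592/2)(-7.483) = 0.561 V.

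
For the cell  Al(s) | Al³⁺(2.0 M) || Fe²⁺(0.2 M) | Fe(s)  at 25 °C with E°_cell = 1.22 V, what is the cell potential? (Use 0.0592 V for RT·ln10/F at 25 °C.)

Balancing electrons gives n = 6; the reaction quotient is Q = [Al³⁺]^2/[Fe²⁺]^3 = 500.
At 25 °C, E = E° − (0.0592/n) log Q = 1.22 − (0.0592/6)(2.699) = 1.220 − 0.027 = 1.193 V.

1.19 V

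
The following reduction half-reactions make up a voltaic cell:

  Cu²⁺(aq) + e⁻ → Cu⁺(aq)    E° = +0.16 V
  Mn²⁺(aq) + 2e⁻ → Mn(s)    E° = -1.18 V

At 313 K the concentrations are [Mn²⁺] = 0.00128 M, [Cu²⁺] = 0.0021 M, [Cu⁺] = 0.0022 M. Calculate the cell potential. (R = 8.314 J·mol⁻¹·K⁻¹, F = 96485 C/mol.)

The Cu²⁺/Cu⁺ couple has the higher reduction potential and acts as the cathode, so E°_cell = +0.16 − (-1.18) = 1.34 V.
Balancing electrons gives n = 2; the reaction quotient is Q = [Mn²⁺]·[Cu⁺]^2/[Cu²⁺]^2 = 0.00140.
E = E° − (RT/nF) ln Q = 1.34 − (8.314×313)/(2×96485) × (-6.568) = 1.340 + 0.089 = 1.429 V.

1.43 V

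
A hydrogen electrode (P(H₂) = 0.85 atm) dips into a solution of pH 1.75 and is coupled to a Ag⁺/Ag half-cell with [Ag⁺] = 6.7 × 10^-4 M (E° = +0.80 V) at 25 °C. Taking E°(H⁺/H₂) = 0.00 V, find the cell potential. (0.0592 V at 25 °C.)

The Ag⁺/Ag couple is the cathode, so E°_cell = 0.80 V; n = 2.
[H⁺] = 10^(−1.75) = 0.018 M, and Q = [H⁺]^2 / ([Ag⁺]^2·P(H₂)) = 829.
E = E° − (0.0592/2) log Q = 0.80 − (0.0592/2)(2.918) = 0.714 V.

0.71 V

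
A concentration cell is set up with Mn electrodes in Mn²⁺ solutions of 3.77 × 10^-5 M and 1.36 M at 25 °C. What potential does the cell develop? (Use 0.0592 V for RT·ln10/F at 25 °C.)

0.13 V

Both half-cells are Mn²⁺/Mn, so E°_cell = 0. The concentrated side is the cathode; the cell reaction moves Mn²⁺ from high to low concentration with n = 2.
Q = [Mn²⁺]_dilute/[Mn²⁺]_conc = 3.77 × 10^-5/1.36 = 2.77 × 10^-5.
E = 0 − (0.0592/2) log Q = −(0.0592/2)(-4.557) = 0.1349 V.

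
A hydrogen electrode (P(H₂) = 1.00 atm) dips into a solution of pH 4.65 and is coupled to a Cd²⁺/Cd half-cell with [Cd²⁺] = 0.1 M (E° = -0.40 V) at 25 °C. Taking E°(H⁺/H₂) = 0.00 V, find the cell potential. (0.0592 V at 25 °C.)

The hydrogen couple is the cathode, so E°_cell = 0.40 V; n = 2.
[H⁺] = 10^(−4.65) = 2.2 × 10^-5 M, and Q = [Cd²⁺]·P(H₂) / [H⁺]^2 = 2 × 10^8.
E = E° − (0.0592/2) log Q = 0.40 − (0.0592/2)(8.300) = 0.154 V.

0.15 V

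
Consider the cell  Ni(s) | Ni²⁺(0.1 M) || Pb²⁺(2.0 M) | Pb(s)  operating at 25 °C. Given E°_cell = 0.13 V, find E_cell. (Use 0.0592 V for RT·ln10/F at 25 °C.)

Balancing electrons gives n = 2; the reaction quotient is Q = [Ni²⁺]/[Pb²⁺] = 0.0500.
At 25 °C, E = E° − (0.0592/n) log Q = 0.13 − (0.0592/2)(-1.301) = 0.130 + 0.039 = 0.169 V.

0.169 V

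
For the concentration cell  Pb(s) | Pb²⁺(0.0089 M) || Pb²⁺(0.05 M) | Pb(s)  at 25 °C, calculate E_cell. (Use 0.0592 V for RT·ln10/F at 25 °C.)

0.022 V

Both half-cells are Pb²⁺/Pb, so E°_cell = 0. The concentrated side is the cathode; the cell reaction moves Pb²⁺ from high to low concentration with n = 2.
Q = [Pb²⁺]_dilute/[Pb²⁺]_conc = 0.0089/0.05 = 0.178.
E = 0 − (0.0592/2) log Q = −(0.0592/2)(-0.750) = 0.0222 V.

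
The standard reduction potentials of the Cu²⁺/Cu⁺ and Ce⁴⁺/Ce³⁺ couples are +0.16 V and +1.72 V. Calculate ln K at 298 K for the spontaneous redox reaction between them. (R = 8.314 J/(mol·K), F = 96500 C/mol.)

ln K = 60.8

E°_cell = +1.72 − (+0.16) = 1.56 V, with n = 1 electron transferred.
At equilibrium E = 0, so the Nernst equation gives ln K = nFE°/RT = (1)(96500)(1.56)/((8.314)(298)) = 60.76.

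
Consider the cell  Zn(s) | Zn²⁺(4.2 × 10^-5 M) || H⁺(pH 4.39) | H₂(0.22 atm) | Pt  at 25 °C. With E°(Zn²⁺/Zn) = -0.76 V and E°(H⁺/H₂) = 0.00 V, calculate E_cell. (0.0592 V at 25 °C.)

0.65 V

The hydrogen couple is the cathode, so E°_cell = 0.76 V; n = 2.
[H⁺] = 10^(−4.39) = 4.1 × 10^-5 M, and Q = [Zn²⁺]·P(H₂) / [H⁺]^2 = 5570.
E = E° − (0.0592/2) log Q = 0.76 − (0.0592/2)(3.746) = 0.649 V.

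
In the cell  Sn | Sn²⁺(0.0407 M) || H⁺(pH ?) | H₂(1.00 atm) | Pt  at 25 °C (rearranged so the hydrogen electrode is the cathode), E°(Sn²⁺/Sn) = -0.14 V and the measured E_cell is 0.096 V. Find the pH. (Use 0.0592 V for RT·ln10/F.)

pH = 1.44

E°_cell = 0.14 V and n = 2.
log Q = n(E° − E)/0.0592 = 2×(0.14 − 0.096)/0.0592 = 1.486.
With Q = [Sn²⁺]·P(H₂) / [H⁺]^2, solving for [H⁺] gives log[H⁺] = -1.438, so pH = 1.44.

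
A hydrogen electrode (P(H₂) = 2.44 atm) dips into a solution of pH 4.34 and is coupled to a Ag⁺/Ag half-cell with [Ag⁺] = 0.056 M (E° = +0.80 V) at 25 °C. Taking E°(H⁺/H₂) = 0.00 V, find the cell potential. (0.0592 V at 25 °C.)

The Ag⁺/Ag couple is the cathode, so E°_cell = 0.80 V; n = 2.
[H⁺] = 10^(−4.34) = 4.6 × 10^-5 M, and Q = [H⁺]^2 / ([Ag⁺]^2·P(H₂)) = 2.73 × 10^-7.
E = E° − (0.0592/2) log Q = 0.80 − (0.0592/2)(-6.564) = 0.994 V.

0.99 V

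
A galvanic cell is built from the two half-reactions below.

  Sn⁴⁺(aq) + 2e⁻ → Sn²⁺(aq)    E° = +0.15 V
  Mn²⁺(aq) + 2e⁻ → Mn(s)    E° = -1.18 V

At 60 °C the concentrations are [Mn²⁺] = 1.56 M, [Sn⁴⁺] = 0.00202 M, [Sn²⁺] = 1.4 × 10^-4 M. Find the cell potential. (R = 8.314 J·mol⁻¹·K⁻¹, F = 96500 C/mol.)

The Sn⁴⁺/Sn²⁺ couple has the higher reduction potential and acts as the cathode, so E°_cell = +0.15 − (-1.18) = 1.33 V.
Balancing electrons gives n = 2; the reaction quotient is Q = [Mn²⁺]·[Sn²⁺]/[Sn⁴⁺] = 0.108.
E = E° − (RT/nF) ln Q = 1.33 − (8.314×333)/(2×96500) × (-2.225) = 1.330 + 0.032 = 1.362 V.

1.36 V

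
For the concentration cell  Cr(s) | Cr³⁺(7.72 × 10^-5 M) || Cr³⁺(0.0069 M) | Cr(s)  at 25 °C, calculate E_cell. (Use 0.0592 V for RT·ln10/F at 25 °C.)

0.038 V

Both half-cells are Cr³⁺/Cr, so E°_cell = 0. The concentrated side is the cathode; the cell reaction moves Cr³⁺ from high to low concentration with n = 3.
Q = [Cr³⁺]_dilute/[Cr³⁺]_conc = 7.72 × 10^-5/0.0069 = 0.0112.
E = 0 − (0.0592/3) log Q = −(0.0592/3)(-1.951) = 0.0385 V.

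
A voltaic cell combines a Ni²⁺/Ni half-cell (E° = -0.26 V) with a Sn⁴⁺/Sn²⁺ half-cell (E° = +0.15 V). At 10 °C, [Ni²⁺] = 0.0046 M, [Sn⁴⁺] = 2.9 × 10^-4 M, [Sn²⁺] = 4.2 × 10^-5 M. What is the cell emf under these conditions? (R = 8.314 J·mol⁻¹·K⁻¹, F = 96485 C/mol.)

0.499 V

The Sn⁴⁺/Sn²⁺ couple has the higher reduction potential and acts as the cathode, so E°_cell = +0.15 − (-0.26) = 0.41 V.
Balancing electrons gives n = 2; the reaction quotient is Q = [Ni²⁺]·[Sn²⁺]/[Sn⁴⁺] = 6.66 × 10^-4.
E = E° − (RT/nF) ln Q = 0.41 − (8.314×283)/(2×96485) × (-7.314) = 0.410 + 0.089 = 0.499 V.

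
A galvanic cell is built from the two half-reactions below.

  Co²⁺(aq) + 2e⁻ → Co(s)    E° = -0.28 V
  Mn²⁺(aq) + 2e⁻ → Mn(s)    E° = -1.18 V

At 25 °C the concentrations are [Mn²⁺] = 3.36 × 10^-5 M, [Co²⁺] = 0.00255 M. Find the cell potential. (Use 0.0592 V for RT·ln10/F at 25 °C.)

The Co²⁺/Co couple has the higher reduction potential and acts as the cathode, so E°_cell = -0.28 − (-1.18) = 0.90 V.
Balancing electrons gives n = 2; the reaction quotient is Q = [Mn²⁺]/[Co²⁺] = 0.0132.
At 25 °C, E = E° − (0.0592/n) log Q = 0.90 − (0.0592/2)(-1.880) = 0.900 + 0.056 = 0.956 V.

0.956 V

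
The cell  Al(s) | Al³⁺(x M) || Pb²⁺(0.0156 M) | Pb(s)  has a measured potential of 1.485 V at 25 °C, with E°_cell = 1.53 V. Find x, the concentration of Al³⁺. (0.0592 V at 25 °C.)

0.37 M

From the Nernst equation, log Q = n(E° − E)/0.0592 = 6(1.53 − 1.485)/0.0592 = 4.561, so Q = 3.64 × 10^4.
With Q = [Al³⁺]^2/[Pb²⁺]^3 and the known concentrations, [Al³⁺]^2 in the numerator gives [Al³⁺] = 0.37 M.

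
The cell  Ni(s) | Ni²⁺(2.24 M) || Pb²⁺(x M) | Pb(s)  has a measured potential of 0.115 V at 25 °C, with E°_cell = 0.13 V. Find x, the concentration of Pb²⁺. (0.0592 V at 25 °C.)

From the Nernst equation, log Q = n(E° − E)/0.0592 = 2(0.13 − 0.115)/0.0592 = 0.507, so Q = 3.21.
With Q = [Ni²⁺]/[Pb²⁺] and the known concentrations, [Pb²⁺] in the denominator gives [Pb²⁺] = 0.7 M.

0.7 M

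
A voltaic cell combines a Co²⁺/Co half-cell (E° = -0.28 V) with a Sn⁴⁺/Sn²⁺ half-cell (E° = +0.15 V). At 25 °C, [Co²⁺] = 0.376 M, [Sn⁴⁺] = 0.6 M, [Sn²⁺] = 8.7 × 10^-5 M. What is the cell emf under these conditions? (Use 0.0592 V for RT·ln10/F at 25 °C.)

0.556 V

The Sn⁴⁺/Sn²⁺ couple has the higher reduction potential and acts as the cathode, so E°_cell = +0.15 − (-0.28) = 0.43 V.
Balancing electrons gives n = 2; the reaction quotient is Q = [Co²⁺]·[Sn²⁺]/[Sn⁴⁺] = 5.45 × 10^-5.
At 25 °C, E = E° − (0.0592/n) log Q = 0.43 − (0.0592/2)(-4.263) = 0.430 + 0.126 = 0.556 V.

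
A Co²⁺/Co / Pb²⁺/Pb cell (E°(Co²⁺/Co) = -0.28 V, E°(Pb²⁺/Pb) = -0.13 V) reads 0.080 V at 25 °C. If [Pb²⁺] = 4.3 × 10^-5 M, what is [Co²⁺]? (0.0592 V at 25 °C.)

From the Nernst equation, log Q = n(E° − E)/0.0592 = 2(0.15 − 0.080)/0.0592 = 2.365, so Q = 232.
With Q = [Co²⁺]/[Pb²⁺] and the known concentrations, [Co²⁺] in the numerator gives [Co²⁺] = 0.01 M.

0.01 M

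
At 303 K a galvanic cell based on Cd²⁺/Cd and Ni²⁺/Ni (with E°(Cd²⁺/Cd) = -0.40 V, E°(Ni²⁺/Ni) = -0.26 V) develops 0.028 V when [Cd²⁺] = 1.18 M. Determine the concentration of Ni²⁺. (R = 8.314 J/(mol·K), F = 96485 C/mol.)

From the Nernst equation, ln Q = nF(E° − E)/RT = 2×96485×(0.14 − 0.028)/(8.314×303) = 8.579, so Q = 5320.
With Q = [Cd²⁺]/[Ni²⁺] and the known concentrations, [Ni²⁺] in the denominator gives [Ni²⁺] = 2.2 × 10^-4 M.

2.2 × 10^-4 M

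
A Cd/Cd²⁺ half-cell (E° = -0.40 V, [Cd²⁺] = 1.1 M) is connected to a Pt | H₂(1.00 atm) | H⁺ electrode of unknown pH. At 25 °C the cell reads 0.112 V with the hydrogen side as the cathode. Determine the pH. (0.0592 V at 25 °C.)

pH = 4.84

E°_cell = 0.40 V and n = 2.
log Q = n(E° − E)/0.0592 = 2×(0.40 − 0.112)/0.0592 = 9.730.
With Q = [Cd²⁺]·P(H₂) / [H⁺]^2, solving for [H⁺] gives log[H⁺] = -4.844, so pH = 4.84.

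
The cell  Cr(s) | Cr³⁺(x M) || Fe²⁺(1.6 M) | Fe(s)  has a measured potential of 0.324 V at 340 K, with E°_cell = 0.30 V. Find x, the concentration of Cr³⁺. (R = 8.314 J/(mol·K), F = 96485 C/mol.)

From the Nernst equation, ln Q = nF(E° − E)/RT = 6×96485×(0.30 − 0.324)/(8.314×340) = -4.915, so Q = 0.00733.
With Q = [Cr³⁺]^2/[Fe²⁺]^3 and the known concentrations, [Cr³⁺]^2 in the numerator gives [Cr³⁺] = 0.17 M.

0.17 M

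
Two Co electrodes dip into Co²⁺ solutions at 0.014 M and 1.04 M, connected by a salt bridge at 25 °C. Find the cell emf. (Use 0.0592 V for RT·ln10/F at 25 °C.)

0.055 V

Both half-cells are Co²⁺/Co, so E°_cell = 0. The concentrated side is the cathode; the cell reaction moves Co²⁺ from high to low concentration with n = 2.
Q = [Co²⁺]_dilute/[Co²⁺]_conc = 0.014/1.04 = 0.0135.
E = 0 − (0.0592/2) log Q = −(0.0592/2)(-1.871) = 0.0554 V.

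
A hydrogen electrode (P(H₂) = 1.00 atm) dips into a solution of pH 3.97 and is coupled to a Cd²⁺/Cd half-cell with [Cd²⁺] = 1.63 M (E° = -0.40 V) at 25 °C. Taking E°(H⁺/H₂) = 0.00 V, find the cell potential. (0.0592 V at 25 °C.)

0.16 V

The hydrogen couple is the cathode, so E°_cell = 0.40 V; n = 2.
[H⁺] = 10^(−3.97) = 1.1 × 10^-4 M, and Q = [Cd²⁺]·P(H₂) / [H⁺]^2 = 1.42 × 10^8.
E = E° − (0.0592/2) log Q = 0.40 − (0.0592/2)(8.152) = 0.159 V.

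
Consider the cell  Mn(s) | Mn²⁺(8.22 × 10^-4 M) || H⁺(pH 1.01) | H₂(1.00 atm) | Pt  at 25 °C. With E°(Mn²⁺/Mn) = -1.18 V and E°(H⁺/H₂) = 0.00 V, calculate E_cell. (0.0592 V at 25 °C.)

1.21 V

The hydrogen couple is the cathode, so E°_cell = 1.18 V; n = 2.
[H⁺] = 10^(−1.01) = 0.098 M, and Q = [Mn²⁺]·P(H₂) / [H⁺]^2 = 0.0861.
E = E° − (0.0592/2) log Q = 1.18 − (0.0592/2)(-1.065) = 1.212 V.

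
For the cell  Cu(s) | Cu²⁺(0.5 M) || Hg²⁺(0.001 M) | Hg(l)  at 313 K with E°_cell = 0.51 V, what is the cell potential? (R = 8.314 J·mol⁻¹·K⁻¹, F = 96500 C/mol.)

0.426 V

Balancing electrons gives n = 2; the reaction quotient is Q = [Cu²⁺]/[Hg²⁺] = 500.
E = E° − (RT/nF) ln Q = 0.51 − (8.314×313)/(2×96500) × (6.215) = 0.510 − 0.084 = 0.426 V.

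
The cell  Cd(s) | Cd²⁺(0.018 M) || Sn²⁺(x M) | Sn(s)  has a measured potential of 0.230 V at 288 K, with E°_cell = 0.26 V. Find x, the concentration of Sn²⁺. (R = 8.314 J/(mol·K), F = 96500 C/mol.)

From the Nernst equation, ln Q = nF(E° − E)/RT = 2×96500×(0.26 − 0.230)/(8.314×288) = 2.418, so Q = 11.2.
With Q = [Cd²⁺]/[Sn²⁺] and the known concentrations, [Sn²⁺] in the denominator gives [Sn²⁺] = 0.0016 M.

0.0016 M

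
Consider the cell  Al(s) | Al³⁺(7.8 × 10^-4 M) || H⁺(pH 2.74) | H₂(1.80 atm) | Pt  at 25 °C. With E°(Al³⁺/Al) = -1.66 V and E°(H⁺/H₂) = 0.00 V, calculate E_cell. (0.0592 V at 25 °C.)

The hydrogen couple is the cathode, so E°_cell = 1.66 V; n = 6.
[H⁺] = 10^(−2.74) = 0.0018 M, and Q = [Al³⁺]^2·P(H₂)^3 / [H⁺]^6 = 9.77 × 10^10.
E = E° − (0.0592/6) log Q = 1.66 − (0.0592/6)(10.990) = 1.552 V.

1.55 V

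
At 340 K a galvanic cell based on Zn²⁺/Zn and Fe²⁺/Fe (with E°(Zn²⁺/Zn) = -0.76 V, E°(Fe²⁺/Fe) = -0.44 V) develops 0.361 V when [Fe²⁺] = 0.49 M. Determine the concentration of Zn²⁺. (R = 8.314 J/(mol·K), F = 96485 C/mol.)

0.03 M

From the Nernst equation, ln Q = nF(E° − E)/RT = 2×96485×(0.32 − 0.361)/(8.314×340) = -2.799, so Q = 0.0609.
With Q = [Zn²⁺]/[Fe²⁺] and the known concentrations, [Zn²⁺] in the numerator gives [Zn²⁺] = 0.03 M.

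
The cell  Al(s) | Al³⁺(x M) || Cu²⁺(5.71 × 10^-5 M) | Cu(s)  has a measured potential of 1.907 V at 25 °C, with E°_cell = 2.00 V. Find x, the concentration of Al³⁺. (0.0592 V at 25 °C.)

From the Nernst equation, log Q = n(E° − E)/0.0592 = 6(2.00 − 1.907)/0.0592 = 9.426, so Q = 2.66 × 10^9.
With Q = [Al³⁺]^2/[Cu²⁺]^3 and the known concentrations, [Al³⁺]^2 in the numerator gives [Al³⁺] = 0.022 M.

0.022 M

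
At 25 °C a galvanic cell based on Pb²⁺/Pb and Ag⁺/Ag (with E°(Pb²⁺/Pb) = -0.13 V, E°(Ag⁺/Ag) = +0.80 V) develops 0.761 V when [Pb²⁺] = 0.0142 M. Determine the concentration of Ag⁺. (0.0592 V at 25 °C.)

From the Nernst equation, log Q = n(E° − E)/0.0592 = 2(0.93 − 0.761)/0.0592 = 5.709, so Q = 5.12 × 10^5.
With Q = [Pb²⁺]/[Ag⁺]^2 and the known concentrations, [Ag⁺]^2 in the denominator gives [Ag⁺] = 1.7 × 10^-4 M.

1.7 × 10^-4 M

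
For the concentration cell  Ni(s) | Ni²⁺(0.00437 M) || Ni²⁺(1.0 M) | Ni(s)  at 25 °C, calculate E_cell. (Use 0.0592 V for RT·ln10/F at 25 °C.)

0.070 V

Both half-cells are Ni²⁺/Ni, so E°_cell = 0. The concentrated side is the cathode; the cell reaction moves Ni²⁺ from high to low concentration with n = 2.
Q = [Ni²⁺]_dilute/[Ni²⁺]_conc = 0.00437/1.0 = 0.00437.
E = 0 − (0.0592/2) log Q = −(0.0592/2)(-2.360) = 0.0699 V.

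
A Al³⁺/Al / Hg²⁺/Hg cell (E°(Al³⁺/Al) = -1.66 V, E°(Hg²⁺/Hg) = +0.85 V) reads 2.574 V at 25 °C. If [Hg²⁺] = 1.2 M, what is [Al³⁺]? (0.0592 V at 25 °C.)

From the Nernst equation, log Q = n(E° − E)/0.0592 = 6(2.51 − 2.574)/0.0592 = -6.486, so Q = 3.26 × 10^-7.
With Q = [Al³⁺]^2/[Hg²⁺]^3 and the known concentrations, [Al³⁺]^2 in the numerator gives [Al³⁺] = 7.5 × 10^-4 M.

7.5 × 10^-4 M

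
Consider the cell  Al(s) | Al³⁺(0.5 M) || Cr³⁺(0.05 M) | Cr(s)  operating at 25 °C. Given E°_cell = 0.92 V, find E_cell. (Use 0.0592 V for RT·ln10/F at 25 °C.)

0.900 V

Balancing electrons gives n = 3; the reaction quotient is Q = [Al³⁺]/[Cr³⁺] = 10.0.
At 25 °C, E = E° − (0.0592/n) log Q = 0.92 − (0.0592/3)(1.000) = 0.920 − 0.020 = 0.900 V.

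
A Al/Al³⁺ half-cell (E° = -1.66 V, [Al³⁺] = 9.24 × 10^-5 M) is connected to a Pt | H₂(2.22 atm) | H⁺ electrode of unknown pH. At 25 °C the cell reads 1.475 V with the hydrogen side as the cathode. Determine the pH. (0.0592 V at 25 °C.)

pH = 4.30

E°_cell = 1.66 V and n = 6.
log Q = n(E° − E)/0.0592 = 6×(1.66 − 1.475)/0.0592 = 18.750.
With Q = [Al³⁺]^2·P(H₂)^3 / [H⁺]^6, solving for [H⁺] gives log[H⁺] = -4.297, so pH = 4.30.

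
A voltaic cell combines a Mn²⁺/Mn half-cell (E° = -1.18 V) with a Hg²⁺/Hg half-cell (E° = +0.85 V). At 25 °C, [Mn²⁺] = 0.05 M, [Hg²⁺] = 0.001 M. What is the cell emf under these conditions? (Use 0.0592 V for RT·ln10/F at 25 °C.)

1.98 V

The Hg²⁺/Hg couple has the higher reduction potential and acts as the cathode, so E°_cell = +0.85 − (-1.18) = 2.03 V.
Balancing electrons gives n = 2; the reaction quotient is Q = [Mn²⁺]/[Hg²⁺] = 50.0.
At 25 °C, E = E° − (0.0592/n) log Q = 2.03 − (0.0592/2)(1.699) = 2.030 − 0.050 = 1.980 V.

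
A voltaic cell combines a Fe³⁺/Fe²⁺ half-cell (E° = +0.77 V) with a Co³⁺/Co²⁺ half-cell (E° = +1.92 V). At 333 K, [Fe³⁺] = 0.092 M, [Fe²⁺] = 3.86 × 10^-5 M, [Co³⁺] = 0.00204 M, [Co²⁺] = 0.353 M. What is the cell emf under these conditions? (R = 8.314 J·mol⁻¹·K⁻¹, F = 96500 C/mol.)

0.779 V

The Co³⁺/Co²⁺ couple has the higher reduction potential and acts as the cathode, so E°_cell = +1.92 − (+0.77) = 1.15 V.
Balancing electrons gives n = 1; the reaction quotient is Q = [Fe³⁺]·[Co²⁺]/([Fe²⁺]·[Co³⁺]) = 4.12 × 10^5.
E = E° − (RT/nF) ln Q = 1.15 − (8.314×333)/(1×96500) × (12.930) = 1.150 − 0.371 = 0.779 V.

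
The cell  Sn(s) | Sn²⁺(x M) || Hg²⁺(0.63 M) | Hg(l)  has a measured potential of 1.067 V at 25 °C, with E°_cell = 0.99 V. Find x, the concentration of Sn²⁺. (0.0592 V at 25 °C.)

0.0016 M

From the Nernst equation, log Q = n(E° − E)/0.0592 = 2(0.99 − 1.067)/0.0592 = -2.601, so Q = 0.00250.
With Q = [Sn²⁺]/[Hg²⁺] and the known concentrations, [Sn²⁺] in the numerator gives [Sn²⁺] = 0.0016 M.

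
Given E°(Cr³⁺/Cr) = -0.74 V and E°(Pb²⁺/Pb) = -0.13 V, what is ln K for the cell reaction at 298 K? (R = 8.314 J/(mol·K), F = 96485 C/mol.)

ln K = 142.5

E°_cell = -0.13 − (-0.74) = 0.61 V, with n = 6 electrons transferred.
At equilibrium E = 0, so the Nernst equation gives ln K = nFE°/RT = (6)(96485)(0.61)/((8.314)(298)) = 142.53.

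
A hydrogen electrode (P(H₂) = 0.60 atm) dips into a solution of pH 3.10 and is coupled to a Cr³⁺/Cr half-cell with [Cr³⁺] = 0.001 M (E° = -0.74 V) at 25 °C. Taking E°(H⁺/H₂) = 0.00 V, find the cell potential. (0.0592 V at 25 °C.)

0.62 V

The hydrogen couple is the cathode, so E°_cell = 0.74 V; n = 6.
[H⁺] = 10^(−3.10) = 7.9 × 10^-4 M, and Q = [Cr³⁺]^2·P(H₂)^3 / [H⁺]^6 = 8.6 × 10^11.
E = E° − (0.0592/6) log Q = 0.74 − (0.0592/6)(11.934) = 0.622 V.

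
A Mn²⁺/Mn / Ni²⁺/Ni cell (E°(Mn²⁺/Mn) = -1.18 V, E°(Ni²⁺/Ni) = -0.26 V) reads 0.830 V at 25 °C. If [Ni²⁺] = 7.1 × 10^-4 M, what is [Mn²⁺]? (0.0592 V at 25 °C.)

From the Nernst equation, log Q = n(E° − E)/0.0592 = 2(0.92 − 0.830)/0.0592 = 3.041, so Q = 1100.
With Q = [Mn²⁺]/[Ni²⁺] and the known concentrations, [Mn²⁺] in the numerator gives [Mn²⁺] = 0.78 M.

0.78 M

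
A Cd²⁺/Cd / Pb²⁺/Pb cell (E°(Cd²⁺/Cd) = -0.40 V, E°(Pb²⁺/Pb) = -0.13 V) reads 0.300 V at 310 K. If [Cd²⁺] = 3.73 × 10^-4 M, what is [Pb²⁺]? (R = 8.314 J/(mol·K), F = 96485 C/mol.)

0.0035 M

From the Nernst equation, ln Q = nF(E° − E)/RT = 2×96485×(0.27 − 0.300)/(8.314×310) = -2.246, so Q = 0.106.
With Q = [Cd²⁺]/[Pb²⁺] and the known concentrations, [Pb²⁺] in the denominator gives [Pb²⁺] = 0.0035 M.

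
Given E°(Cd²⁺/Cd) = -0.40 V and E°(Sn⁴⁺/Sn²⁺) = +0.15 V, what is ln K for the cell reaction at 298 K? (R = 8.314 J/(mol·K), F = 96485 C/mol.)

ln K = 42.8

E°_cell = +0.15 − (-0.40) = 0.55 V, with n = 2 electrons transferred.
At equilibrium E = 0, so the Nernst equation gives ln K = nFE°/RT = (2)(96485)(0.55)/((8.314)(298)) = 42.84.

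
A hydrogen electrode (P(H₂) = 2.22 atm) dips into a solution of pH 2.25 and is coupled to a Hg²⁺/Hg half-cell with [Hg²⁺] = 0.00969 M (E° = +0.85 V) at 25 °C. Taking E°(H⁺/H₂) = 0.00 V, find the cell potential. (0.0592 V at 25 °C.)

0.93 V

The Hg²⁺/Hg couple is the cathode, so E°_cell = 0.85 V; n = 2.
[H⁺] = 10^(−2.25) = 0.0056 M, and Q = [H⁺]^2 / ([Hg²⁺]·P(H₂)) = 0.00147.
E = E° − (0.0592/2) log Q = 0.85 − (0.0592/2)(-2.833) = 0.934 V.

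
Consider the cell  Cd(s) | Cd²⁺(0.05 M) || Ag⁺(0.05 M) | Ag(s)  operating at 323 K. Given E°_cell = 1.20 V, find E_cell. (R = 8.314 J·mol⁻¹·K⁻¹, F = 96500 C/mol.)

Balancing electrons gives n = 2; the reaction quotient is Q = [Cd²⁺]/[Ag⁺]^2 = 20.0.
E = E° − (RT/nF) ln Q = 1.20 − (8.314×323)/(2×96500) × (2.996) = 1.200 − 0.042 = 1.158 V.

1.16 V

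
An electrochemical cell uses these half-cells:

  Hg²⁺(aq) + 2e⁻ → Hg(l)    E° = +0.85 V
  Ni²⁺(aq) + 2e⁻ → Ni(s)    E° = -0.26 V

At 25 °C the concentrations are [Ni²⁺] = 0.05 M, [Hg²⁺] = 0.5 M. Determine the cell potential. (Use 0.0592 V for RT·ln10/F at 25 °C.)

1.14 V

The Hg²⁺/Hg couple has the higher reduction potential and acts as the cathode, so E°_cell = +0.85 − (-0.26) = 1.11 V.
Balancing electrons gives n = 2; the reaction quotient is Q = [Ni²⁺]/[Hg²⁺] = 0.100.
At 25 °C, E = E° − (0.0592/n) log Q = 1.11 − (0.0592/2)(-1.000) = 1.110 + 0.030 = 1.140 V.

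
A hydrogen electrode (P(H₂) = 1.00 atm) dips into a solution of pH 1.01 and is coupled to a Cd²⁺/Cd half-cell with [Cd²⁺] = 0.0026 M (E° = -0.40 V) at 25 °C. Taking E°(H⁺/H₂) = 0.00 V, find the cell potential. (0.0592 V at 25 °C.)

The hydrogen couple is the cathode, so E°_cell = 0.40 V; n = 2.
[H⁺] = 10^(−1.01) = 0.098 M, and Q = [Cd²⁺]·P(H₂) / [H⁺]^2 = 0.272.
E = E° − (0.0592/2) log Q = 0.40 − (0.0592/2)(-0.565) = 0.417 V.

0.42 V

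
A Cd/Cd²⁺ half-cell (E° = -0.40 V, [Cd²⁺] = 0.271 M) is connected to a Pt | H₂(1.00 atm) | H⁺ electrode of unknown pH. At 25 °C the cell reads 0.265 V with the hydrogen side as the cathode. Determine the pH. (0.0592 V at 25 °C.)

E°_cell = 0.40 V and n = 2.
log Q = n(E° − E)/0.0592 = 2×(0.40 − 0.265)/0.0592 = 4.561.
With Q = [Cd²⁺]·P(H₂) / [H⁺]^2, solving for [H⁺] gives log[H⁺] = -2.564, so pH = 2.56.

pH = 2.56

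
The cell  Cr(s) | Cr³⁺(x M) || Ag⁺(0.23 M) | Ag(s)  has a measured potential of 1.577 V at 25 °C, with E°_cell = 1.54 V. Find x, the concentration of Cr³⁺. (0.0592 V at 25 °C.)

From the Nernst equation, log Q = n(E° − E)/0.0592 = 3(1.54 − 1.577)/0.0592 = -1.875, so Q = 0.0133.
With Q = [Cr³⁺]/[Ag⁺]^3 and the known concentrations, [Cr³⁺] in the numerator gives [Cr³⁺] = 1.6 × 10^-4 M.

1.6 × 10^-4 M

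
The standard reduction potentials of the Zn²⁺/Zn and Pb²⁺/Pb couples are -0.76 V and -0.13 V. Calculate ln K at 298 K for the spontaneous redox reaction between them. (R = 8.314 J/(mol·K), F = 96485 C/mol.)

E°_cell = -0.13 − (-0.76) = 0.63 V, with n = 2 electrons transferred.
At equilibrium E = 0, so the Nernst equation gives ln K = nFE°/RT = (2)(96485)(0.63)/((8.314)(298)) = 49.07.

ln K = 49.1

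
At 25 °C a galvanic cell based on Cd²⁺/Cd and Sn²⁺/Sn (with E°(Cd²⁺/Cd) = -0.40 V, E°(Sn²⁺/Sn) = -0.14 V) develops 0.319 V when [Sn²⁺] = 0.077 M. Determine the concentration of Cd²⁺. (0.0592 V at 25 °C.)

From the Nernst equation, log Q = n(E° − E)/0.0592 = 2(0.26 − 0.319)/0.0592 = -1.993, so Q = 0.0102.
With Q = [Cd²⁺]/[Sn²⁺] and the known concentrations, [Cd²⁺] in the numerator gives [Cd²⁺] = 7.8 × 10^-4 M.

7.8 × 10^-4 M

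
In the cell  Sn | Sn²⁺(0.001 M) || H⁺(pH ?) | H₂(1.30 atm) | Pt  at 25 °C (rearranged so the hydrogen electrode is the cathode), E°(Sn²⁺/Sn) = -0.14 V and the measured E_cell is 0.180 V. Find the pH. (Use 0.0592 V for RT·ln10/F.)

E°_cell = 0.14 V and n = 2.
log Q = n(E° − E)/0.0592 = 2×(0.14 − 0.180)/0.0592 = -1.351.
With Q = [Sn²⁺]·P(H₂) / [H⁺]^2, solving for [H⁺] gives log[H⁺] = -0.767, so pH = 0.77.

pH = 0.77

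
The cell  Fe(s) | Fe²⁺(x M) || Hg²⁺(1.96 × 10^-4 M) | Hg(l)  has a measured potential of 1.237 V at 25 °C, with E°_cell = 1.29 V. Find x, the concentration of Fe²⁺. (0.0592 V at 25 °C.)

From the Nernst equation, log Q = n(E° − E)/0.0592 = 2(1.29 − 1.237)/0.0592 = 1.791, so Q = 61.7.
With Q = [Fe²⁺]/[Hg²⁺] and the known concentrations, [Fe²⁺] in the numerator gives [Fe²⁺] = 0.012 M.

0.012 M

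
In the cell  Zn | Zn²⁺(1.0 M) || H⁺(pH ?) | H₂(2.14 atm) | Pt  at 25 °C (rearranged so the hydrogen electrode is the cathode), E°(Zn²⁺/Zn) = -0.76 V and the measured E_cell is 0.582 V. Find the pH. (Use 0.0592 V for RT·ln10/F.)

E°_cell = 0.76 V and n = 2.
log Q = n(E° − E)/0.0592 = 2×(0.76 − 0.582)/0.0592 = 6.014.
With Q = [Zn²⁺]·P(H₂) / [H⁺]^2, solving for [H⁺] gives log[H⁺] = -2.842, so pH = 2.84.

pH = 2.84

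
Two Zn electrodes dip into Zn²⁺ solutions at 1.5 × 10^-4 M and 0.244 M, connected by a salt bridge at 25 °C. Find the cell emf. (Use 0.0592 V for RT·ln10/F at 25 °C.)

0.095 V

Both half-cells are Zn²⁺/Zn, so E°_cell = 0. The concentrated side is the cathode; the cell reaction moves Zn²⁺ from high to low concentration with n = 2.
Q = [Zn²⁺]_dilute/[Zn²⁺]_conc = 1.5 × 10^-4/0.244 = 6.15 × 10^-4.
E = 0 − (0.0592/2) log Q = −(0.0592/2)(-3.211) = 0.0950 V.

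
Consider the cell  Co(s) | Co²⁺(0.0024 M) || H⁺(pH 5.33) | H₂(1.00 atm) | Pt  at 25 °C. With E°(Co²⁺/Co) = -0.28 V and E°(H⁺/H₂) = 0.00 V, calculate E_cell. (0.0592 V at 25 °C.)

0.042 V

The hydrogen couple is the cathode, so E°_cell = 0.28 V; n = 2.
[H⁺] = 10^(−5.33) = 4.7 × 10^-6 M, and Q = [Co²⁺]·P(H₂) / [H⁺]^2 = 1.1 × 10^8.
E = E° − (0.0592/2) log Q = 0.28 − (0.0592/2)(8.040) = 0.042 V.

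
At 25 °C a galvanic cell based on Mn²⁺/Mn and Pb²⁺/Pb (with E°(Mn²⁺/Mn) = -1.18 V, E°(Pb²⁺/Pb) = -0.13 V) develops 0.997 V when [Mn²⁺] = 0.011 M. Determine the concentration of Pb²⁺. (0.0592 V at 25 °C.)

From the Nernst equation, log Q = n(E° − E)/0.0592 = 2(1.05 − 0.997)/0.0592 = 1.791, so Q = 61.7.
With Q = [Mn²⁺]/[Pb²⁺] and the known concentrations, [Pb²⁺] in the denominator gives [Pb²⁺] = 1.8 × 10^-4 M.

1.8 × 10^-4 M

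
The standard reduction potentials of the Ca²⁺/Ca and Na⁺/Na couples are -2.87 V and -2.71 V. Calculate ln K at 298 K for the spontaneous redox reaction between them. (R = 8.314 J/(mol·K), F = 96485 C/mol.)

ln K = 12.5

E°_cell = -2.71 − (-2.87) = 0.16 V, with n = 2 electrons transferred.
At equilibrium E = 0, so the Nernst equation gives ln K = nFE°/RT = (2)(96485)(0.16)/((8.314)(298)) = 12.46.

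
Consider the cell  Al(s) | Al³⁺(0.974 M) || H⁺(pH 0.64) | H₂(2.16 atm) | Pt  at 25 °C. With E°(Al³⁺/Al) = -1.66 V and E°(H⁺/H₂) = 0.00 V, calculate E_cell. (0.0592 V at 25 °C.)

1.61 V

The hydrogen couple is the cathode, so E°_cell = 1.66 V; n = 6.
[H⁺] = 10^(−0.64) = 0.23 M, and Q = [Al³⁺]^2·P(H₂)^3 / [H⁺]^6 = 6.61 × 10^4.
E = E° − (0.0592/6) log Q = 1.66 − (0.0592/6)(4.820) = 1.612 V.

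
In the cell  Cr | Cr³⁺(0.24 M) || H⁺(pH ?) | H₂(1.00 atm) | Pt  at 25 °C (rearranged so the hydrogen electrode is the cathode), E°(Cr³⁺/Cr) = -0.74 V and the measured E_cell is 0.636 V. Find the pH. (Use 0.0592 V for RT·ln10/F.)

E°_cell = 0.74 V and n = 6.
log Q = n(E° − E)/0.0592 = 6×(0.74 − 0.636)/0.0592 = 10.541.
With Q = [Cr³⁺]^2·P(H₂)^3 / [H⁺]^6, solving for [H⁺] gives log[H⁺] = -1.963, so pH = 1.96.

pH = 1.96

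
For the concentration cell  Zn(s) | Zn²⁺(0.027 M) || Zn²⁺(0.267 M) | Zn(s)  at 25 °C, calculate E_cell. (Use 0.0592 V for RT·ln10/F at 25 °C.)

Both half-cells are Zn²⁺/Zn, so E°_cell = 0. The concentrated side is the cathode; the cell reaction moves Zn²⁺ from high to low concentration with n = 2.
Q = [Zn²⁺]_dilute/[Zn²⁺]_conc = 0.027/0.267 = 0.101.
E = 0 − (0.0592/2) log Q = −(0.0592/2)(-0.995) = 0.0295 V.

0.029 V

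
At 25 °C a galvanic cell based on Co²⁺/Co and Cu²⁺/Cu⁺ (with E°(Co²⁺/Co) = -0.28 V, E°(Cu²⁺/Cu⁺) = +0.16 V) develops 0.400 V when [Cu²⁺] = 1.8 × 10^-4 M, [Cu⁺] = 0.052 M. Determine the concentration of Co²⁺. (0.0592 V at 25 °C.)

From the Nernst equation, log Q = n(E° − E)/0.0592 = 2(0.44 − 0.400)/0.0592 = 1.351, so Q = 22.5.
With Q = [Co²⁺]·[Cu⁺]^2/[Cu²⁺]^2 and the known concentrations, [Co²⁺] in the numerator gives [Co²⁺] = 2.7 × 10^-4 M.

2.7 × 10^-4 M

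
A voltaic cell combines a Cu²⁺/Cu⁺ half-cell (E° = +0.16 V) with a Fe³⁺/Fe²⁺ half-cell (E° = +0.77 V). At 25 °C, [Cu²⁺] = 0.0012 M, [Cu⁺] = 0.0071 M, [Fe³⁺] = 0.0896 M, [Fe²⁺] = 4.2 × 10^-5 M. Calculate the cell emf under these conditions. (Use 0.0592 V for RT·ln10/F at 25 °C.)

The Fe³⁺/Fe²⁺ couple has the higher reduction potential and acts as the cathode, so E°_cell = +0.77 − (+0.16) = 0.61 V.
Balancing electrons gives n = 1; the reaction quotient is Q = [Cu²⁺]·[Fe²⁺]/([Cu⁺]·[Fe³⁺]) = 7.92 × 10^-5.
At 25 °C, E = E° − (0.0592/n) log Q = 0.61 − (0.0592/1)(-4.101) = 0.610 + 0.243 = 0.853 V.

0.853 V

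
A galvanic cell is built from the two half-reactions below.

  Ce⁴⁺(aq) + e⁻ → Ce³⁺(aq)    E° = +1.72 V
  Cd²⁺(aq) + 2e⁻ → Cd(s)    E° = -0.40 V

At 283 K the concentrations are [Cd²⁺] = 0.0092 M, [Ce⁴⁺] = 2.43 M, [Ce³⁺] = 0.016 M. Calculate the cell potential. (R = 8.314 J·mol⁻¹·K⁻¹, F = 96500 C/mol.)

2.30 V

The Ce⁴⁺/Ce³⁺ couple has the higher reduction potential and acts as the cathode, so E°_cell = +1.72 − (-0.40) = 2.12 V.
Balancing electrons gives n = 2; the reaction quotient is Q = [Cd²⁺]·[Ce³⁺]^2/[Ce⁴⁺]^2 = 3.99 × 10^-7.
E = E° − (RT/nF) ln Q = 2.12 − (8.314×283)/(2×96500) × (-14.735) = 2.120 + 0.180 = 2.300 V.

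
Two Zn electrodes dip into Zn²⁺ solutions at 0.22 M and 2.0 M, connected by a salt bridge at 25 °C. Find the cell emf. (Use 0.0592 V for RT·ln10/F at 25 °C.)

0.028 V

Both half-cells are Zn²⁺/Zn, so E°_cell = 0. The concentrated side is the cathode; the cell reaction moves Zn²⁺ from high to low concentration with n = 2.
Q = [Zn²⁺]_dilute/[Zn²⁺]_conc = 0.22/2.0 = 0.110.
E = 0 − (0.0592/2) log Q = −(0.0592/2)(-0.959) = 0.0284 V.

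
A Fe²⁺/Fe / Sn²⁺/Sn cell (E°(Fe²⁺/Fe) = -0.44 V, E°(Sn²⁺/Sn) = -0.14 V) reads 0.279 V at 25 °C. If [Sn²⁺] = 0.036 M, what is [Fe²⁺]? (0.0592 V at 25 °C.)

From the Nernst equation, log Q = n(E° − E)/0.0592 = 2(0.30 − 0.279)/0.0592 = 0.709, so Q = 5.12.
With Q = [Fe²⁺]/[Sn²⁺] and the known concentrations, [Fe²⁺] in the numerator gives [Fe²⁺] = 0.18 M.

0.18 M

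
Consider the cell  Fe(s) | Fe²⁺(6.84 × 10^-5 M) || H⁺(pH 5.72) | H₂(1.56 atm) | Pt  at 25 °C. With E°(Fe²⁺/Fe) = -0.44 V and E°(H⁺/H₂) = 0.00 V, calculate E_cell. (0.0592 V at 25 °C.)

The hydrogen couple is the cathode, so E°_cell = 0.44 V; n = 2.
[H⁺] = 10^(−5.72) = 1.9 × 10^-6 M, and Q = [Fe²⁺]·P(H₂) / [H⁺]^2 = 2.94 × 10^7.
E = E° − (0.0592/2) log Q = 0.44 − (0.0592/2)(7.468) = 0.219 V.

0.22 V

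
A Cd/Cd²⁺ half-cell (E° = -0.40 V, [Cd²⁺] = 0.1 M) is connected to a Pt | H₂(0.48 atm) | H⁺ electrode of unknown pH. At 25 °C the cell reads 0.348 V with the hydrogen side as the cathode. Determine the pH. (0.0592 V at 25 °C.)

E°_cell = 0.40 V and n = 2.
log Q = n(E° − E)/0.0592 = 2×(0.40 − 0.348)/0.0592 = 1.757.
With Q = [Cd²⁺]·P(H₂) / [H⁺]^2, solving for [H⁺] gives log[H⁺] = -1.538, so pH = 1.54.

pH = 1.54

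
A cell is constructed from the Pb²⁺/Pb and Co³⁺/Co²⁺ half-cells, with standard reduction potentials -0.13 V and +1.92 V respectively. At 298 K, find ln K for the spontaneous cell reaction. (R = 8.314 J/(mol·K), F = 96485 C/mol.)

E°_cell = +1.92 − (-0.13) = 2.05 V, with n = 2 electrons transferred.
At equilibrium E = 0, so the Nernst equation gives ln K = nFE°/RT = (2)(96485)(2.05)/((8.314)(298)) = 159.67.

ln K = 159.7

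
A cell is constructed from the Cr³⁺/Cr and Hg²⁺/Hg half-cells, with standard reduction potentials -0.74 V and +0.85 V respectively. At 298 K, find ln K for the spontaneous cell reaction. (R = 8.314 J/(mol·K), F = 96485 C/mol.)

E°_cell = +0.85 − (-0.74) = 1.59 V, with n = 6 electrons transferred.
At equilibrium E = 0, so the Nernst equation gives ln K = nFE°/RT = (6)(96485)(1.59)/((8.314)(298)) = 371.52.

ln K = 371.5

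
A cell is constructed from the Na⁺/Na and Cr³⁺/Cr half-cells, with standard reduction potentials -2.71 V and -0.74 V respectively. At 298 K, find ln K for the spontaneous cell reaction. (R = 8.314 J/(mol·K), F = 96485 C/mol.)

ln K = 230.2

E°_cell = -0.74 − (-2.71) = 1.97 V, with n = 3 electrons transferred.
At equilibrium E = 0, so the Nernst equation gives ln K = nFE°/RT = (3)(96485)(1.97)/((8.314)(298)) = 230.16.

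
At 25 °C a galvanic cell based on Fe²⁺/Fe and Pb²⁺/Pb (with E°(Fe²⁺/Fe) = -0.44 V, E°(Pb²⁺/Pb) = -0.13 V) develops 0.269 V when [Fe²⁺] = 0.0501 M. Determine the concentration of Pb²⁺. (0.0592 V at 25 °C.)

From the Nernst equation, log Q = n(E° − E)/0.0592 = 2(0.31 − 0.269)/0.0592 = 1.385, so Q = 24.3.
With Q = [Fe²⁺]/[Pb²⁺] and the known concentrations, [Pb²⁺] in the denominator gives [Pb²⁺] = 0.0021 M.

0.0021 M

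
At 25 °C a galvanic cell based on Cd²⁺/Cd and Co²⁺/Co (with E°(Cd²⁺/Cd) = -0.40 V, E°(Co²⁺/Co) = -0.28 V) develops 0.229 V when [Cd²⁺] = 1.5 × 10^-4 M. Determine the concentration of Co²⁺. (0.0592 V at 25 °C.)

From the Nernst equation, log Q = n(E° − E)/0.0592 = 2(0.12 − 0.229)/0.0592 = -3.682, so Q = 2.08 × 10^-4.
With Q = [Cd²⁺]/[Co²⁺] and the known concentrations, [Co²⁺] in the denominator gives [Co²⁺] = 0.72 M.

0.72 M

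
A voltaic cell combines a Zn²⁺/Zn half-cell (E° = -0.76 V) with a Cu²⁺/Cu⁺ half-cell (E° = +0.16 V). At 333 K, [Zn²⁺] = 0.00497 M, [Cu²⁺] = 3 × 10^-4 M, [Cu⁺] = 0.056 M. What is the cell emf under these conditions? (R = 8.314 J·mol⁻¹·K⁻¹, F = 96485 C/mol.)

0.846 V

The Cu²⁺/Cu⁺ couple has the higher reduction potential and acts as the cathode, so E°_cell = +0.16 − (-0.76) = 0.92 V.
Balancing electrons gives n = 2; the reaction quotient is Q = [Zn²⁺]·[Cu⁺]^2/[Cu²⁺]^2 = 173.
E = E° − (RT/nF) ln Q = 0.92 − (8.314×333)/(2×96485) × (5.154) = 0.920 − 0.074 = 0.846 V.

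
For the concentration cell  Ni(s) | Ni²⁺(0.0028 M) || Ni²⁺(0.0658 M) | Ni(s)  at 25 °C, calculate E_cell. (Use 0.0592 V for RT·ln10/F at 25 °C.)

Both half-cells are Ni²⁺/Ni, so E°_cell = 0. The concentrated side is the cathode; the cell reaction moves Ni²⁺ from high to low concentration with n = 2.
Q = [Ni²⁺]_dilute/[Ni²⁺]_conc = 0.0028/0.0658 = 0.0426.
E = 0 − (0.0592/2) log Q = −(0.0592/2)(-1.371) = 0.0406 V.

0.041 V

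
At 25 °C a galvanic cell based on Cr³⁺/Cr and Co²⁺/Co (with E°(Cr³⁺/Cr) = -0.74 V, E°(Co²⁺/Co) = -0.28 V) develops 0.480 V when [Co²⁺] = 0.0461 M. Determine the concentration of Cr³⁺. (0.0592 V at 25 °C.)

9.6 × 10^-4 M

From the Nernst equation, log Q = n(E° − E)/0.0592 = 6(0.46 − 0.480)/0.0592 = -2.027, so Q = 0.00940.
With Q = [Cr³⁺]^2/[Co²⁺]^3 and the known concentrations, [Cr³⁺]^2 in the numerator gives [Cr³⁺] = 9.6 × 10^-4 M.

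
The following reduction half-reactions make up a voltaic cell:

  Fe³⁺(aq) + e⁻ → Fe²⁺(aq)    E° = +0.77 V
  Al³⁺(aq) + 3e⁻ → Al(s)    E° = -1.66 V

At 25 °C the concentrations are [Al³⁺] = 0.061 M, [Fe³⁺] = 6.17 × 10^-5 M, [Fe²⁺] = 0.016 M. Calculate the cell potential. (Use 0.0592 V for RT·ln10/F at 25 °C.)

2.31 V

The Fe³⁺/Fe²⁺ couple has the higher reduction potential and acts as the cathode, so E°_cell = +0.77 − (-1.66) = 2.43 V.
Balancing electrons gives n = 3; the reaction quotient is Q = [Al³⁺]·[Fe²⁺]^3/[Fe³⁺]^3 = 1.06 × 10^6.
At 25 °C, E = E° − (0.0592/n) log Q = 2.43 − (0.0592/3)(6.027) = 2.430 − 0.119 = 2.311 V.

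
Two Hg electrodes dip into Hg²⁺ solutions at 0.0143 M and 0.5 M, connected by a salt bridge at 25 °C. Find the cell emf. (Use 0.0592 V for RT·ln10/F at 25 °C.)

0.046 V

Both half-cells are Hg²⁺/Hg, so E°_cell = 0. The concentrated side is the cathode; the cell reaction moves Hg²⁺ from high to low concentration with n = 2.
Q = [Hg²⁺]_dilute/[Hg²⁺]_conc = 0.0143/0.5 = 0.0286.
E = 0 − (0.0592/2) log Q = −(0.0592/2)(-1.544) = 0.0457 V.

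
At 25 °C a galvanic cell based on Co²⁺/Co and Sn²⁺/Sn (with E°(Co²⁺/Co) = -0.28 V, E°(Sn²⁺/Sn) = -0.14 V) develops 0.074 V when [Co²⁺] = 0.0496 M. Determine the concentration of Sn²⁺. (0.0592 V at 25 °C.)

2.9 × 10^-4 M

From the Nernst equation, log Q = n(E° − E)/0.0592 = 2(0.14 − 0.074)/0.0592 = 2.230, so Q = 170.
With Q = [Co²⁺]/[Sn²⁺] and the known concentrations, [Sn²⁺] in the denominator gives [Sn²⁺] = 2.9 × 10^-4 M.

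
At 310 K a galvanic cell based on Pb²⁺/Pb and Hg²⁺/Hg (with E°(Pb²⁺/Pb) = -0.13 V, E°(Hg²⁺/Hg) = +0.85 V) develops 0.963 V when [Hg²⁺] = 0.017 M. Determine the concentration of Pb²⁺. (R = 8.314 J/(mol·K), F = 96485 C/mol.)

From the Nernst equation, ln Q = nF(E° − E)/RT = 2×96485×(0.98 − 0.963)/(8.314×310) = 1.273, so Q = 3.57.
With Q = [Pb²⁺]/[Hg²⁺] and the known concentrations, [Pb²⁺] in the numerator gives [Pb²⁺] = 0.061 M.

0.061 M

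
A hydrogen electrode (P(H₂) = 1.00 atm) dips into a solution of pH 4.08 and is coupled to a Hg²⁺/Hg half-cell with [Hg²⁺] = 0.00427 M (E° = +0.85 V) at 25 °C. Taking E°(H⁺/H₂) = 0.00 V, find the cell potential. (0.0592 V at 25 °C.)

1.02 V

The Hg²⁺/Hg couple is the cathode, so E°_cell = 0.85 V; n = 2.
[H⁺] = 10^(−4.08) = 8.3 × 10^-5 M, and Q = [H⁺]^2 / ([Hg²⁺]·P(H₂)) = 1.62 × 10^-6.
E = E° − (0.0592/2) log Q = 0.85 − (0.0592/2)(-5.790) = 1.021 V.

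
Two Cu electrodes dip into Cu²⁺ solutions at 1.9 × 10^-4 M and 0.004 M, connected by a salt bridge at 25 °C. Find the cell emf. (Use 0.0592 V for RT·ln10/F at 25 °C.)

Both half-cells are Cu²⁺/Cu, so E°_cell = 0. The concentrated side is the cathode; the cell reaction moves Cu²⁺ from high to low concentration with n = 2.
Q = [Cu²⁺]_dilute/[Cu²⁺]_conc = 1.9 × 10^-4/0.004 = 0.0475.
E = 0 − (0.0592/2) log Q = −(0.0592/2)(-1.323) = 0.0392 V.

0.039 V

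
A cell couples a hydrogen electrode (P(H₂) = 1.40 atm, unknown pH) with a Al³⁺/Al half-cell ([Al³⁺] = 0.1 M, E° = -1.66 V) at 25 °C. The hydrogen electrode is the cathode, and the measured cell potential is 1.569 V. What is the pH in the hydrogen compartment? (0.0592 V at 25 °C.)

pH = 1.80

E°_cell = 1.66 V and n = 6.
log Q = n(E° − E)/0.0592 = 6×(1.66 − 1.569)/0.0592 = 9.223.
With Q = [Al³⁺]^2·P(H₂)^3 / [H⁺]^6, solving for [H⁺] gives log[H⁺] = -1.797, so pH = 1.80.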